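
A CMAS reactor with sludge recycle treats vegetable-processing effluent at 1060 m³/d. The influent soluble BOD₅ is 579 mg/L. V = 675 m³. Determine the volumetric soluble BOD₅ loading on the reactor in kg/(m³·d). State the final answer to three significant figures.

Applied soluble BOD₅ load per unit volume = Q·S₀/V = (1060 × 579/1000)/675.0 = 0.9092 kg soluble BOD₅·m⁻³·d⁻¹.

L_v ≈ 0.909 kg soluble BOD₅/(m³·d)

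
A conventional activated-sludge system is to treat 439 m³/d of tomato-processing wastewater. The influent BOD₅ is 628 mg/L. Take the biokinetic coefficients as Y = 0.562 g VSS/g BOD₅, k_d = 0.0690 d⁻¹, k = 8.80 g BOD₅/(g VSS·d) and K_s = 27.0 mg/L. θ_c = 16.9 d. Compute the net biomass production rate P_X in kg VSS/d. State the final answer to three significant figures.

P_X ≈ 71.4 kg VSS/d

Effluent substrate depends only on kinetics and SRT: S = K_s(1 + k_d θ_c) / [θ_c(Yk − k_d) − 1] = 27.0 × (1 + 0.0690 × 16.9) / [16.9 × (0.562 × 8.80 − 0.0690) − 1] = 58.48 / 81.41 = 0.7184 mg/L.
Correct the yield for decay: Y_obs = Y/(1 + k_d θ_c) = 0.562 / (1 + 0.0690 × 16.9) = 0.562 / 2.166 = 0.2595.
Q·(S₀ − S) = 439 × (628 − 0.718) × 10⁻³ = 275.4 kg/d removed.
Net biomass production P_X = Y_obs × Q·(S₀ − S) = 0.2595 × 275.4 = 71.45 kg VSS/d.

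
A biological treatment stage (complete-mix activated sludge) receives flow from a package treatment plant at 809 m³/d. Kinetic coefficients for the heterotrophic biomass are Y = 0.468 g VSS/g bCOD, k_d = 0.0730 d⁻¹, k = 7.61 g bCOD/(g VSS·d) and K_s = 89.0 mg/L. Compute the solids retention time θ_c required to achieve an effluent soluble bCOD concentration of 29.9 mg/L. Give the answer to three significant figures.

θ_c ≈ 1.22 d

From 1/θ_c = Y·k·S/(K_s + S) − k_d: Y·k·S/(K_s+S) = 0.468 × 7.61 × 29.9 / (89.0 + 29.9) = 0.8956 d⁻¹.
Then 1/θ_c = μ − k_d = 0.8956 − 0.0730 = 0.8226 d⁻¹, giving θ_c = 1.216 d.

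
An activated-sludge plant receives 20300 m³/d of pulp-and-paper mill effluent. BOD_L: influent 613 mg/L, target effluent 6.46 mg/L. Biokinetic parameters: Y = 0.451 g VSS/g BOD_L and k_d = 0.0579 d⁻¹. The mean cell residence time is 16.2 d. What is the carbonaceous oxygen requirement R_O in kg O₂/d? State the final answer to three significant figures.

Y_obs = Y / (1 + k_d θ_c) = 0.451 / (1 + 0.0579 × 16.2) = 0.451 / 1.938 = 0.2327.
Substrate removed = Q·(S₀ − S) = 20300 m³/d × (613 − 6.46) g/m³ = 1.23×10^7 g/d = 12313 kg/d.
Net sludge production P_X = 0.2327 × 12313 = 2865 kg VSS/d.
R_O = Q·ΔS − 1.42 P_X = 12313 − 4069 = 8244 kg O₂/d.

R_O ≈ 8240 kg O₂/d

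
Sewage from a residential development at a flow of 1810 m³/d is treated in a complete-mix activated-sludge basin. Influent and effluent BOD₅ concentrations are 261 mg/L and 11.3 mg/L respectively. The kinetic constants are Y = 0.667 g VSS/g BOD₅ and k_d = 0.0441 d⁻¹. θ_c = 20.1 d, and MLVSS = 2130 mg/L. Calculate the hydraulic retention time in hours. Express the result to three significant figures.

Rearranging the biomass balance for a CMAS with decay, V = Y·Q·ΔS·θ_c / [X·(1+k_d θ_c)] = 0.667 × 1810 × (261 − 11.3) × 20.1 / [2130 × (1 + 0.0441 × 20.1)] = 6.06×10^6 / 4018 = 1508 m³.
Hydraulic retention time τ = V/Q = 1508 / 1810 = 0.8332 d = 20.00 h.

τ ≈ 20.0 h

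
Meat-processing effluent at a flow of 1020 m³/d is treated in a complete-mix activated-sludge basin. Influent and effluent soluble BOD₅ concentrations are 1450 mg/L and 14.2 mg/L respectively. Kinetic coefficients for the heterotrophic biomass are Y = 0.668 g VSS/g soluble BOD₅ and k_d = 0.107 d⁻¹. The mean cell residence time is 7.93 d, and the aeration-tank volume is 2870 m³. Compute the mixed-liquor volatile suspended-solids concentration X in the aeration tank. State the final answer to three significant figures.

X ≈ 1460 mg/L

Solving the biomass balance for X: X = Y Q (S₀−S) θ_c / [V (1+k_d θ_c)] = 0.668 × 1020 × (1450 − 14.2) × 7.93 / [2870 × (1 + 0.107 × 7.93)] = 1462 mg/L.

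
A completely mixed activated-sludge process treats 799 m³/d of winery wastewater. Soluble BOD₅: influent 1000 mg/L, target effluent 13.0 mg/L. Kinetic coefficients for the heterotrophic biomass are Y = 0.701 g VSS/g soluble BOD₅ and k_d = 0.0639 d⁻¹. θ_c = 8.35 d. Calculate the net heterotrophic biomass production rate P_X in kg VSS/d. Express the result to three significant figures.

P_X ≈ 360 kg VSS/d

Y_obs = Y / (1 + k_d θ_c) = 0.701 / (1 + 0.0639 × 8.35) = 0.701 / 1.534 = 0.4571.
Mass of soluble BOD₅ removed per day: Q(S₀ − S) = 799 × 987.0 g/m³ = 788.6 kg/d.
P_X = Y_obs · Q(S₀ − S) = 0.4571 × 788.6 = 360.5 kg VSS/d.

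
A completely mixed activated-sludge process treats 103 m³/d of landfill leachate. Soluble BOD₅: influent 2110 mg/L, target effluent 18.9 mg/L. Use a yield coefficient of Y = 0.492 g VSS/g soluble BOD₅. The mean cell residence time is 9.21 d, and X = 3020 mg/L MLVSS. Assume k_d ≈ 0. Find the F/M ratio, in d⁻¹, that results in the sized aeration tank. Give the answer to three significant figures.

V·X = Y·Q·ΔS·θ_c gives V = 0.492 × 103 × (2110 − 18.9) × 9.21 / 3020 = 323.2 m³.
F/M = applied load / biomass = Q·S₀/(V·X) = 103 × 2110 / (323.2 × 3020) = 0.2227 d⁻¹.

F/M ≈ 0.223 d⁻¹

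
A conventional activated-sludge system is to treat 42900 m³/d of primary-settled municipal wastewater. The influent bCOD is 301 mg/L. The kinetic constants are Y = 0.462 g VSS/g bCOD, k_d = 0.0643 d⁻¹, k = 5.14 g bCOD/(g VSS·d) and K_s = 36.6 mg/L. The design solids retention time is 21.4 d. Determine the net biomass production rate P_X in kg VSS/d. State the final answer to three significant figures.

From the Monod/SRT balance for a CMAS, S = K_s·(1+k_d θ_c)/[θ_c·(Y k − k_d) − 1] = 36.6 × (1 + 0.0643 × 21.4) / [21.4 × (0.462 × 5.14 − 0.0643) − 1] = 86.96 / 48.44 = 1.795 mg/L.
Correct the yield for decay: Y_obs = Y/(1 + k_d θ_c) = 0.462 / (1 + 0.0643 × 21.4) = 0.462 / 2.376 = 0.1944.
ΔS = 301 − 1.80 = 299.2 mg/L, so the substrate removal rate is 42900 × 299.2/1000 = 12836 kg bCOD/d.
Net biomass production P_X = Y_obs × Q·(S₀ − S) = 0.1944 × 12836 = 2496 kg VSS/d.

P_X ≈ 2500 kg VSS/d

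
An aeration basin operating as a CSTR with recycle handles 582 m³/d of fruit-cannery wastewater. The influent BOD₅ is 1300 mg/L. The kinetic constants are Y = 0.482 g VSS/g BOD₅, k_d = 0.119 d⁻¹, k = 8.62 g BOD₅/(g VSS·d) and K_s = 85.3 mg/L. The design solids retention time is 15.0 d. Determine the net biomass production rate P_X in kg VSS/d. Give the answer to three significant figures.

For a completely mixed reactor with recycle the Lawrence–McCarty relation gives S = K_s·(1 + k_d·θ_c) / [θ_c·(Y·k − k_d) − 1] = 85.3 × (1 + 0.119 × 15.0) / [15.0 × (0.482 × 8.62 − 0.119) − 1] = 237.6 / 59.54 = 3.990 mg/L.
The observed yield is Y_obs = Y/(1 + k_d·θ_c) = 0.482 / (1 + 0.119 × 15.0) = 0.482 / 2.785 = 0.1731 g VSS per g BOD₅ removed.
ΔS = 1300 − 3.99 = 1296 mg/L, so the substrate removal rate is 582 × 1296/1000 = 754.3 kg BOD₅/d.
Biomass produced: P_X = Y_obs·Q·ΔS = 0.1731 × 754.3 ≈ 130.5 kg VSS/d.

P_X ≈ 131 kg VSS/d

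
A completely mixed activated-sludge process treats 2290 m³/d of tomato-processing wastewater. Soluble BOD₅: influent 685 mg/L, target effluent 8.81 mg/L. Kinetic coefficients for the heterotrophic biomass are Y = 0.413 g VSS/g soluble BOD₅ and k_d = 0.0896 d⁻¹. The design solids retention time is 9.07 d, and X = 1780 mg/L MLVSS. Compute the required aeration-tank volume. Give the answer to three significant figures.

V ≈ 1800 m³

Steady-state biomass mass balance: V·X·(1 + k_d·θ_c) = Y·Q·(S₀ − S)·θ_c, so V = 0.413 × 2290 × (685 − 8.81) × 9.07 / [1780 × (1 + 0.0896 × 9.07)] = 5.8×10^6 / 3227 = 1798 m³.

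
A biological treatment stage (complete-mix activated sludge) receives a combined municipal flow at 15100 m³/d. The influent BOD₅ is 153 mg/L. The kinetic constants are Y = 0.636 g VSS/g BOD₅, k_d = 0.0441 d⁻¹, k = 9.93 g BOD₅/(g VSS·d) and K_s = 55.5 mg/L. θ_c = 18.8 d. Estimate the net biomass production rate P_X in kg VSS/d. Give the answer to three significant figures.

P_X ≈ 799 kg VSS/d

From the Monod/SRT balance for a CMAS, S = K_s·(1+k_d θ_c)/[θ_c·(Y k − k_d) − 1] = 55.5 × (1 + 0.0441 × 18.8) / [18.8 × (0.636 × 9.93 − 0.0441) − 1] = 101.5 / 116.9 = 0.8684 mg/L.
Correct the yield for decay: Y_obs = Y/(1 + k_d θ_c) = 0.636 / (1 + 0.0441 × 18.8) = 0.636 / 1.829 = 0.3477.
Substrate removed = Q·(S₀ − S) = 15100 m³/d × (153 − 0.868) g/m³ = 2.3×10^6 g/d = 2297 kg/d.
So the net sludge growth is P_X = 0.3477 × 2297 = 798.8 kg VSS/d.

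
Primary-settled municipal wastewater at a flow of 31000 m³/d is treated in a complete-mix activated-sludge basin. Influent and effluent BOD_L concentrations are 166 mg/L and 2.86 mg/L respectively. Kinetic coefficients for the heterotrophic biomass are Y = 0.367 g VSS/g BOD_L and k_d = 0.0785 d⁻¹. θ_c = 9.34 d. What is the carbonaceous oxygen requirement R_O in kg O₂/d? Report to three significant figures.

The observed yield is Y_obs = Y/(1 + k_d·θ_c) = 0.367 / (1 + 0.0785 × 9.34) = 0.367 / 1.733 = 0.2117 g VSS per g BOD_L removed.
Mass of BOD_L removed per day: Q(S₀ − S) = 31000 × 163.1 g/m³ = 5057 kg/d.
Biomass synthesised: P_X = Y_obs × 5057 = 1071 kg VSS/d.
R_O = Q·(S₀ − S) − 1.42·P_X = 5057 − 1.42 × 1071 = 3537 kg O₂/d.

R_O ≈ 3540 kg O₂/d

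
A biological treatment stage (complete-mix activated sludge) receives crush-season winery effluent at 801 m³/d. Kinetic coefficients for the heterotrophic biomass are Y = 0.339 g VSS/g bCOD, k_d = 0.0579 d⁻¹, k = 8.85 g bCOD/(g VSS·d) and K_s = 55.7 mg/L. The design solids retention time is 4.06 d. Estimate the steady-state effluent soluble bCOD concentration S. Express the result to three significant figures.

S ≈ 6.29 mg/L

Effluent substrate depends only on kinetics and SRT: S = K_s(1 + k_d θ_c) / [θ_c(Yk − k_d) − 1] = 55.7 × (1 + 0.0579 × 4.06) / [4.06 × (0.339 × 8.85 − 0.0579) − 1] = 68.79 / 10.95 = 6.285 mg/L.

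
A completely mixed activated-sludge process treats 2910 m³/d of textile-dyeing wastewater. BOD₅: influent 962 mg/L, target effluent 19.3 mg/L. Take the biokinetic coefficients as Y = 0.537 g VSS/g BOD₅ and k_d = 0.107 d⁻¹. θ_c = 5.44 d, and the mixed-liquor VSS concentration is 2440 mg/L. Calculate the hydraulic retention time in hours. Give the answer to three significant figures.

Rearranging the biomass balance for a CMAS with decay, V = Y·Q·ΔS·θ_c / [X·(1+k_d θ_c)] = 0.537 × 2910 × (962 − 19.3) × 5.44 / [2440 × (1 + 0.107 × 5.44)] = 8.01×10^6 / 3860 = 2076 m³.
HRT = V/Q = 2076 m³ / 2910 m³·d⁻¹ = 0.7134 d × 24 = 17.12 h.

τ ≈ 17.1 h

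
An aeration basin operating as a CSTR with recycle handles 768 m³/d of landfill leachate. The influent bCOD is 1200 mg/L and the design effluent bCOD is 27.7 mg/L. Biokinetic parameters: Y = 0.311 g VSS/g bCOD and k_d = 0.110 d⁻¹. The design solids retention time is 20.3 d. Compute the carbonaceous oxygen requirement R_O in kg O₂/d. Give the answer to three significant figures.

Y_obs = Y / (1 + k_d θ_c) = 0.311 / (1 + 0.110 × 20.3) = 0.311 / 3.233 = 0.09620.
Substrate removed = Q·(S₀ − S) = 768 m³/d × (1200 − 27.7) g/m³ = 9×10^5 g/d = 900.3 kg/d.
P_X = Y_obs·Q·(S₀ − S) = 0.09620 × 900.3 = 86.61 kg VSS/d.
R_O = Q·ΔS − 1.42 P_X = 900.3 − 123.0 = 777.3 kg O₂/d.

R_O ≈ 777 kg O₂/d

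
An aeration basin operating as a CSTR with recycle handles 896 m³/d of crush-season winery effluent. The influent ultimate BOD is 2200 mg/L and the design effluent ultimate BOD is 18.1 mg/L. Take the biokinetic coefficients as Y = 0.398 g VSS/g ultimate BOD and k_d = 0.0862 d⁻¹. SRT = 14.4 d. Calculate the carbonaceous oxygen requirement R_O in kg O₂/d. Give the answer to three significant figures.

Observed yield with endogenous decay: Y_obs = Y / (1 + k_d·θ_c) = 0.398 / (1 + 0.0862 × 14.4) = 0.398 / 2.241 = 0.1776 g VSS/g ultimate BOD.
Substrate removed = Q·(S₀ − S) = 896 m³/d × (2200 − 18.1) g/m³ = 1.95×10^6 g/d = 1955 kg/d.
Biomass synthesised: P_X = Y_obs × 1955 = 347.2 kg VSS/d.
R_O = Q·(S₀ − S) − 1.42·P_X = 1955 − 1.42 × 347.2 = 1462 kg O₂/d.

R_O ≈ 1460 kg O₂/d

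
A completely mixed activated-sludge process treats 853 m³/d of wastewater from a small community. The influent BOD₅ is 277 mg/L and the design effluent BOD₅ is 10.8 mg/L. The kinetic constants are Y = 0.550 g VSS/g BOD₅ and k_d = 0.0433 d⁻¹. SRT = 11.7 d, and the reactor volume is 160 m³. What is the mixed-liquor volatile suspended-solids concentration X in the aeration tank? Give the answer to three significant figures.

From V·X·(1 + k_d·θ_c) = Y·Q·(S₀ − S)·θ_c: X = 0.550 × 853 × (277 − 10.8) × 11.7 / [160 × (1 + 0.0433 × 11.7)] = 6062 mg/L.

X ≈ 6060 mg/L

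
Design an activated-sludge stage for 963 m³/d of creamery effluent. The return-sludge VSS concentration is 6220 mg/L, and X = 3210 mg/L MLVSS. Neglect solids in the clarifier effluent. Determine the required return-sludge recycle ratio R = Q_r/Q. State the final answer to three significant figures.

Mass balance around the secondary clarifier (neglecting effluent solids): R = X / (X_r − X) = 3210 / (6220 − 3210) = 1.066.

R ≈ 1.07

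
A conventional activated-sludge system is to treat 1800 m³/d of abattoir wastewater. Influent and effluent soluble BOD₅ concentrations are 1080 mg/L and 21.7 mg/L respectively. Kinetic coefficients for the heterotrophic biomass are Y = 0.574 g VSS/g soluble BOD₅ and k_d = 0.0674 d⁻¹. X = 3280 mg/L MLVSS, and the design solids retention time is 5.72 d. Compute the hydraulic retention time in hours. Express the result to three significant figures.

τ ≈ 18.4 h

Steady-state biomass mass balance: V·X·(1 + k_d·θ_c) = Y·Q·(S₀ − S)·θ_c, so V = 0.574 × 1800 × (1080 − 21.7) × 5.72 / [3280 × (1 + 0.0674 × 5.72)] = 6.25×10^6 / 4545 = 1376 m³.
τ = V/Q = 1376/1800 = 0.7646 d, or 18.35 h.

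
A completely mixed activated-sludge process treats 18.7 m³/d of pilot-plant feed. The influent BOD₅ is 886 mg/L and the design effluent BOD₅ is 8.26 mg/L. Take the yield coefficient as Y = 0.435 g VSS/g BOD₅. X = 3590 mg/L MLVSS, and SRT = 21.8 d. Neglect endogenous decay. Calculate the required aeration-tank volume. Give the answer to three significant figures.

With k_d = 0 the design equation reduces to V = Y Q (S₀−S) θ_c / X = 0.435 × 18.7 × (886 − 8.26) × 21.8 / 3590 = 43.36 m³.

V ≈ 43.4 m³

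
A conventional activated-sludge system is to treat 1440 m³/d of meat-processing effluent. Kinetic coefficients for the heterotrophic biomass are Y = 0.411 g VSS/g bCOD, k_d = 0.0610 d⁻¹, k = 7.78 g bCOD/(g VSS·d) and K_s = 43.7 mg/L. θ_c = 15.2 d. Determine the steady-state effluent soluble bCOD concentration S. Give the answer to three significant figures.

S ≈ 1.80 mg/L

For a completely mixed reactor with recycle the Lawrence–McCarty relation gives S = K_s·(1 + k_d·θ_c) / [θ_c·(Y·k − k_d) − 1] = 43.7 × (1 + 0.0610 × 15.2) / [15.2 × (0.411 × 7.78 − 0.0610) − 1] = 84.22 / 46.68 = 1.804 mg/L.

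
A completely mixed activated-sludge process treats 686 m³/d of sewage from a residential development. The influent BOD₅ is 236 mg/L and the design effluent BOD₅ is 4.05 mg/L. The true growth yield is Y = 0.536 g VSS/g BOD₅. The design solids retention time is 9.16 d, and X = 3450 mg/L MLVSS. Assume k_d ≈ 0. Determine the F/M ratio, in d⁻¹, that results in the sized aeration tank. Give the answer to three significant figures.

With k_d = 0 the design equation reduces to V = Y Q (S₀−S) θ_c / X = 0.536 × 686 × (236 − 4.05) × 9.16 / 3450 = 226.4 m³.
F/M = Q·S₀ / (V·X) = 686 × 236 / (226.4 × 3450) = 0.2072 g BOD₅·(g VSS·d)⁻¹.

F/M ≈ 0.207 d⁻¹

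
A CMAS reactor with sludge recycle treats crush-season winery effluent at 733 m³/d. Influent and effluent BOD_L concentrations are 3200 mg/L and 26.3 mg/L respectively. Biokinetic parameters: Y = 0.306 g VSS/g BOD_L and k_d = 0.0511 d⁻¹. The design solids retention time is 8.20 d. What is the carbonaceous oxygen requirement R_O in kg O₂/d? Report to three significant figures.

Observed yield with endogenous decay: Y_obs = Y / (1 + k_d·θ_c) = 0.306 / (1 + 0.0511 × 8.20) = 0.306 / 1.419 = 0.2156 g VSS/g BOD_L.
Substrate removed = Q·(S₀ − S) = 733 m³/d × (3200 − 26.3) g/m³ = 2.33×10^6 g/d = 2326 kg/d.
Net sludge production P_X = 0.2156 × 2326 = 501.7 kg VSS/d.
R_O = Q·ΔS − 1.42 P_X = 2326 − 712.3 = 1614 kg O₂/d.

R_O ≈ 1610 kg O₂/d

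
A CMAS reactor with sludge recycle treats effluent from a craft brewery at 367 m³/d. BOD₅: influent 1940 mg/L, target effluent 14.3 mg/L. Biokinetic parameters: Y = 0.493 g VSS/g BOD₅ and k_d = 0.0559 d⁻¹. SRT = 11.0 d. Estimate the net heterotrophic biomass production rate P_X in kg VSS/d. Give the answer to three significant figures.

Y_obs = Y / (1 + k_d θ_c) = 0.493 / (1 + 0.0559 × 11.0) = 0.493 / 1.615 = 0.3053.
Mass of BOD₅ removed per day: Q(S₀ − S) = 367 × 1926 g/m³ = 706.7 kg/d.
P_X = Y_obs · Q(S₀ − S) = 0.3053 × 706.7 = 215.8 kg VSS/d.

P_X ≈ 216 kg VSS/d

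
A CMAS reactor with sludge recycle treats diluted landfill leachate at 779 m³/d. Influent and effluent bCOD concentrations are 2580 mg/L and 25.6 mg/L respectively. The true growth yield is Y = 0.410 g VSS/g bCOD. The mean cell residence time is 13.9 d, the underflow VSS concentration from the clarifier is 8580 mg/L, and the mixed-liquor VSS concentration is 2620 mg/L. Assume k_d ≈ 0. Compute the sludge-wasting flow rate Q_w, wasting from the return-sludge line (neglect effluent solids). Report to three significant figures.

V·X = Y·Q·ΔS·θ_c gives V = 0.410 × 779 × (2580 − 25.6) × 13.9 / 2620 = 4328 m³.
θ_c = V·X/(Q_w·X_r) when wasting from the recycle, so Q_w = V·X/(θ_c·X_r) = 4328 × 2620 / (13.9 × 8580) = 95.09 m³/d.

Q_w ≈ 95.1 m³/d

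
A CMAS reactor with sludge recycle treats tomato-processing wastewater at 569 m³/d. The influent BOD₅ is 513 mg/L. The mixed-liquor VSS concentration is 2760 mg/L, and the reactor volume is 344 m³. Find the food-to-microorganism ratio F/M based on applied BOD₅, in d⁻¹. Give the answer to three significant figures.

F/M ≈ 0.307 d⁻¹

Food-to-microorganism ratio F/M = Q S₀ / (V X) = 569 × 513 / (344.0 × 2760) = 0.3074 d⁻¹.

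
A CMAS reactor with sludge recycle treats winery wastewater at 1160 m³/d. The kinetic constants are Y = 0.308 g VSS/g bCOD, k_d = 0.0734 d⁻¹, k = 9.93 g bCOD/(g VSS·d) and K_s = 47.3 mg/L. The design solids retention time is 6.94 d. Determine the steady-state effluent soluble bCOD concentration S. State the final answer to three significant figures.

S ≈ 3.62 mg/L

Effluent substrate depends only on kinetics and SRT: S = K_s(1 + k_d θ_c) / [θ_c(Yk − k_d) − 1] = 47.3 × (1 + 0.0734 × 6.94) / [6.94 × (0.308 × 9.93 − 0.0734) − 1] = 71.39 / 19.72 = 3.621 mg/L.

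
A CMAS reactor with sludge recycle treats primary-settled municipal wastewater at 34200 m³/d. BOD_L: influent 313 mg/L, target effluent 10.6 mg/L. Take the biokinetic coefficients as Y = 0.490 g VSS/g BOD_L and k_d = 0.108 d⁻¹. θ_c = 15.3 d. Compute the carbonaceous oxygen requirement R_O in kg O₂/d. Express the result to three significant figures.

R_O ≈ 7630 kg O₂/d

Observed yield with endogenous decay: Y_obs = Y / (1 + k_d·θ_c) = 0.490 / (1 + 0.108 × 15.3) = 0.490 / 2.652 = 0.1847 g VSS/g BOD_L.
Mass of BOD_L removed per day: Q(S₀ − S) = 34200 × 302.4 g/m³ = 10342 kg/d.
Net sludge production P_X = 0.1847 × 10342 = 1911 kg VSS/d.
R_O = Q·ΔS − 1.42 P_X = 10342 − 2713 = 7629 kg O₂/d.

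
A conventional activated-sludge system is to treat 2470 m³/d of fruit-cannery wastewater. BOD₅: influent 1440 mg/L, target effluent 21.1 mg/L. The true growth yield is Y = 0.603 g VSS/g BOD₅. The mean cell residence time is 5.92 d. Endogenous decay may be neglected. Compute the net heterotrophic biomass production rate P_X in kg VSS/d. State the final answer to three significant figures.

P_X ≈ 2110 kg VSS/d

Since k_d ≈ 0, Y_obs = Y = 0.603 g VSS/g BOD₅.
Substrate removed = Q·(S₀ − S) = 2470 m³/d × (1440 − 21.1) g/m³ = 3.5×10^6 g/d = 3505 kg/d.
So the net sludge growth is P_X = 0.6030 × 3505 = 2113 kg VSS/d.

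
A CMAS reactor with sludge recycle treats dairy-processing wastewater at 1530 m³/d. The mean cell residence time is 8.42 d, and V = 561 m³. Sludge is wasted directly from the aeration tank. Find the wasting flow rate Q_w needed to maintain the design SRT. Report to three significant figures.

Q_w ≈ 66.6 m³/d

With mixed-liquor wasting, θ_c = V/Q_w, so Q_w = V/θ_c = 561.0/8.42 = 66.63 m³/d.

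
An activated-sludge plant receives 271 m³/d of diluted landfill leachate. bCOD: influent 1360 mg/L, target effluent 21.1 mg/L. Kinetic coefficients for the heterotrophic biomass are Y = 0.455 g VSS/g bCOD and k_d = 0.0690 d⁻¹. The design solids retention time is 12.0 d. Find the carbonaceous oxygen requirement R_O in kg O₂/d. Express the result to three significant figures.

Correct the yield for decay: Y_obs = Y/(1 + k_d θ_c) = 0.455 / (1 + 0.0690 × 12.0) = 0.455 / 1.828 = 0.2489.
Substrate removed = Q·(S₀ − S) = 271 m³/d × (1360 − 21.1) g/m³ = 3.63×10^5 g/d = 362.8 kg/d.
P_X = Y_obs·Q·(S₀ − S) = 0.2489 × 362.8 = 90.31 kg VSS/d.
Carbonaceous O₂ demand = substrate oxidised − cell-mass equivalent = 362.8 − 1.42 × 90.31 = 234.6 kg O₂/d.

R_O ≈ 235 kg O₂/d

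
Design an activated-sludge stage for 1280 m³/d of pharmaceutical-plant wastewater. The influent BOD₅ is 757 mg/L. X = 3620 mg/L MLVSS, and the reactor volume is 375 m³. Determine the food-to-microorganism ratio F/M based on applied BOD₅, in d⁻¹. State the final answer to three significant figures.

Food-to-microorganism ratio F/M = Q S₀ / (V X) = 1280 × 757 / (375.0 × 3620) = 0.7138 d⁻¹.

F/M ≈ 0.714 d⁻¹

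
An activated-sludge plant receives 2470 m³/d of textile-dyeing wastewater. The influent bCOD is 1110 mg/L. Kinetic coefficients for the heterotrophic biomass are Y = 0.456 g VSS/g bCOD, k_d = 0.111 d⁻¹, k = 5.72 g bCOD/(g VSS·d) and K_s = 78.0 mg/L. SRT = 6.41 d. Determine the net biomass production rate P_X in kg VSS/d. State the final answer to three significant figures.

P_X ≈ 725 kg VSS/d

For a completely mixed reactor with recycle the Lawrence–McCarty relation gives S = K_s·(1 + k_d·θ_c) / [θ_c·(Y·k − k_d) − 1] = 78.0 × (1 + 0.111 × 6.41) / [6.41 × (0.456 × 5.72 − 0.111) − 1] = 133.5 / 15.01 = 8.895 mg/L.
The observed yield is Y_obs = Y/(1 + k_d·θ_c) = 0.456 / (1 + 0.111 × 6.41) = 0.456 / 1.712 = 0.2664 g VSS per g bCOD removed.
Mass of bCOD removed per day: Q(S₀ − S) = 2470 × 1101 g/m³ = 2720 kg/d.
Biomass produced: P_X = Y_obs·Q·ΔS = 0.2664 × 2720 ≈ 724.6 kg VSS/d.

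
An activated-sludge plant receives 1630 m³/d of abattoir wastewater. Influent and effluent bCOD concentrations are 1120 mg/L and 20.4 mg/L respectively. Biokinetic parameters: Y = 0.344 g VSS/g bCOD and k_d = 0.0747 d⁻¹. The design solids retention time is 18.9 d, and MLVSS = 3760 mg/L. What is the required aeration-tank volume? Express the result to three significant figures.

V ≈ 1290 m³

Steady-state biomass mass balance: V·X·(1 + k_d·θ_c) = Y·Q·(S₀ − S)·θ_c, so V = 0.344 × 1630 × (1120 − 20.4) × 18.9 / [3760 × (1 + 0.0747 × 18.9)] = 1.17×10^7 / 9068 = 1285 m³.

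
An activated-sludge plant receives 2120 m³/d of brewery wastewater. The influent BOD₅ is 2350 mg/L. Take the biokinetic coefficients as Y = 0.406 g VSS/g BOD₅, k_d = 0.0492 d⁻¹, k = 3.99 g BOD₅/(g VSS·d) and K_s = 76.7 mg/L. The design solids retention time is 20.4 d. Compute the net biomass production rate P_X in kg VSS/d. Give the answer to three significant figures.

From the Monod/SRT balance for a CMAS, S = K_s·(1+k_d θ_c)/[θ_c·(Y k − k_d) − 1] = 76.7 × (1 + 0.0492 × 20.4) / [20.4 × (0.406 × 3.99 − 0.0492) − 1] = 153.7 / 31.04 = 4.951 mg/L.
Y_obs = Y / (1 + k_d θ_c) = 0.406 / (1 + 0.0492 × 20.4) = 0.406 / 2.004 = 0.2026.
Substrate removed = Q·(S₀ − S) = 2120 m³/d × (2350 − 4.95) g/m³ = 4.97×10^6 g/d = 4972 kg/d.
Net biomass production P_X = Y_obs × Q·(S₀ − S) = 0.2026 × 4972 = 1007 kg VSS/d.

P_X ≈ 1010 kg VSS/d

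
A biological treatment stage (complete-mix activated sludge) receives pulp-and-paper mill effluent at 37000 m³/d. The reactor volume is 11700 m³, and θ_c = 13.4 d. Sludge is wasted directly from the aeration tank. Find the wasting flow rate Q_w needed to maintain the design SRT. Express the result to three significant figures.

For wasting at MLVSS concentration, Q_w = V/θ_c = 11700/13.4 = 873.1 m³/d.

Q_w ≈ 873 m³/d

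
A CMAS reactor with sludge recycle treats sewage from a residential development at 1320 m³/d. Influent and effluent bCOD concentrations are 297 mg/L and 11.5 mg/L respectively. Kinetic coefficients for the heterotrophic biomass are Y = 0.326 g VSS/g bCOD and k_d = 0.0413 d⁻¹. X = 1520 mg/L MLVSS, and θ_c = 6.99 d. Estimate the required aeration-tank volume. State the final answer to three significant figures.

From the SRT design equation V = Y Q (S₀−S) θ_c / [X (1 + k_d θ_c)] = 0.326 × 1320 × (297 − 11.5) × 6.99 / [1520 × (1 + 0.0413 × 6.99)] = 8.59×10^5 / 1959 = 438.4 m³.

V ≈ 438 m³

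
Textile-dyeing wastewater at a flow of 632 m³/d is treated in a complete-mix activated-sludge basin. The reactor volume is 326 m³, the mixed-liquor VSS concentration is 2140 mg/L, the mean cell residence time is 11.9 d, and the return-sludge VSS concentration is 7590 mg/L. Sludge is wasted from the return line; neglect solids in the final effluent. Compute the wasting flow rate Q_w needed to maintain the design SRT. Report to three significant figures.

Q_w ≈ 7.72 m³/d

θ_c = V·X/(Q_w·X_r) when wasting from the recycle, so Q_w = V·X/(θ_c·X_r) = 326.0 × 2140 / (11.9 × 7590) = 7.724 m³/d.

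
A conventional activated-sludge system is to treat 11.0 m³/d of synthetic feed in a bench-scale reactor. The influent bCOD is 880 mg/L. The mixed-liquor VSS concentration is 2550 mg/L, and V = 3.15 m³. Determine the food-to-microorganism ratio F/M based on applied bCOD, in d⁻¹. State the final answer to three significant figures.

F/M ≈ 1.21 d⁻¹

Food-to-microorganism ratio F/M = Q S₀ / (V X) = 11.0 × 880 / (3.150 × 2550) = 1.205 d⁻¹.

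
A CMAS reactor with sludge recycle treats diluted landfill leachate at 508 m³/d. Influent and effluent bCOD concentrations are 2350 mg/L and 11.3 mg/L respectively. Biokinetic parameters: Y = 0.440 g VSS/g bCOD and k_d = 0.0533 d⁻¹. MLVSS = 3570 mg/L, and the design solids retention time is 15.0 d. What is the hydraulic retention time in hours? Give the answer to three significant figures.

From the SRT design equation V = Y Q (S₀−S) θ_c / [X (1 + k_d θ_c)] = 0.440 × 508 × (2350 − 11.3) × 15.0 / [3570 × (1 + 0.0533 × 15.0)] = 7.84×10^6 / 6424 = 1221 m³.
Hydraulic retention time τ = V/Q = 1221 / 508 = 2.403 d = 57.66 h.

τ ≈ 57.7 h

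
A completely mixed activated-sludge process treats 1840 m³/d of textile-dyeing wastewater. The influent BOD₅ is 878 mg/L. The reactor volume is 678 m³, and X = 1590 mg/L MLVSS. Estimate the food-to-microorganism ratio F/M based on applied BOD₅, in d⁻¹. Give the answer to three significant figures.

F/M ≈ 1.50 d⁻¹

F/M = applied load / biomass = Q·S₀/(V·X) = 1840 × 878 / (678.0 × 1590) = 1.499 d⁻¹.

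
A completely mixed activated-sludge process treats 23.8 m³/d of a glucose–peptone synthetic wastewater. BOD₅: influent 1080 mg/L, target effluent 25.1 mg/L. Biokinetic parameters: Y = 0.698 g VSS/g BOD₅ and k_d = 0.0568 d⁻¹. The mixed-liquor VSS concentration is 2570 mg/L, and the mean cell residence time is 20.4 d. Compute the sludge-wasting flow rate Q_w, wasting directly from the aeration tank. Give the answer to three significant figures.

Q_w ≈ 3.16 m³/d

Rearranging the biomass balance for a CMAS with decay, V = Y·Q·ΔS·θ_c / [X·(1+k_d θ_c)] = 0.698 × 23.8 × (1080 − 25.1) × 20.4 / [2570 × (1 + 0.0568 × 20.4)] = 3.57×10^5 / 5548 = 64.44 m³.
With mixed-liquor wasting, θ_c = V/Q_w, so Q_w = V/θ_c = 64.44/20.4 = 3.159 m³/d.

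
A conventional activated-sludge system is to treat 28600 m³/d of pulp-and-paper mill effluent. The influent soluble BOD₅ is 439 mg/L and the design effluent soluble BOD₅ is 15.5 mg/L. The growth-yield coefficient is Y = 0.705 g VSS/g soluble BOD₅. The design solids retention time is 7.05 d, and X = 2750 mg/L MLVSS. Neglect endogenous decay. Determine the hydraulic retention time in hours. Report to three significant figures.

With k_d = 0 the design equation reduces to V = Y Q (S₀−S) θ_c / X = 0.705 × 28600 × (439 − 15.5) × 7.05 / 2750 = 21891 m³.
Hydraulic retention time τ = V/Q = 21891 / 28600 = 0.7654 d = 18.37 h.

τ ≈ 18.4 h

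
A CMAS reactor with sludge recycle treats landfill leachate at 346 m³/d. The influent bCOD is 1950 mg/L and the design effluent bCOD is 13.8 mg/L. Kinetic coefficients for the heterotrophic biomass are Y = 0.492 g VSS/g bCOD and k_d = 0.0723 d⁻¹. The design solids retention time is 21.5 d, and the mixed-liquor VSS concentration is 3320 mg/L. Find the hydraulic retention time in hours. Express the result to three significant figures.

Rearranging the biomass balance for a CMAS with decay, V = Y·Q·ΔS·θ_c / [X·(1+k_d θ_c)] = 0.492 × 346 × (1950 − 13.8) × 21.5 / [3320 × (1 + 0.0723 × 21.5)] = 7.09×10^6 / 8481 = 835.6 m³.
Hydraulic retention time τ = V/Q = 835.6 / 346 = 2.415 d = 57.96 h.

τ ≈ 58.0 h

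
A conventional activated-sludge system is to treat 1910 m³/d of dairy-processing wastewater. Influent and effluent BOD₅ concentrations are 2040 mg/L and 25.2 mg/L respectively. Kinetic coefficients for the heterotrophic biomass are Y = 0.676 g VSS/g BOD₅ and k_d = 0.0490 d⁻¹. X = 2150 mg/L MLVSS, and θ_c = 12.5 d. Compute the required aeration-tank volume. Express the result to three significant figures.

V ≈ 9380 m³

From the SRT design equation V = Y Q (S₀−S) θ_c / [X (1 + k_d θ_c)] = 0.676 × 1910 × (2040 − 25.2) × 12.5 / [2150 × (1 + 0.0490 × 12.5)] = 3.25×10^7 / 3467 = 9380 m³.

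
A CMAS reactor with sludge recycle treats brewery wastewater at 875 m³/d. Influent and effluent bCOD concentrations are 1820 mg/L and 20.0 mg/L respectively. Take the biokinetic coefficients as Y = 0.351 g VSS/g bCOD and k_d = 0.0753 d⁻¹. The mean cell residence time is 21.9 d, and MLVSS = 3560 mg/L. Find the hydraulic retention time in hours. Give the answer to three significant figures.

From the SRT design equation V = Y Q (S₀−S) θ_c / [X (1 + k_d θ_c)] = 0.351 × 875 × (1820 − 20.0) × 21.9 / [3560 × (1 + 0.0753 × 21.9)] = 1.21×10^7 / 9431 = 1284 m³.
HRT = V/Q = 1284 m³ / 875 m³·d⁻¹ = 1.467 d × 24 = 35.21 h.

τ ≈ 35.2 h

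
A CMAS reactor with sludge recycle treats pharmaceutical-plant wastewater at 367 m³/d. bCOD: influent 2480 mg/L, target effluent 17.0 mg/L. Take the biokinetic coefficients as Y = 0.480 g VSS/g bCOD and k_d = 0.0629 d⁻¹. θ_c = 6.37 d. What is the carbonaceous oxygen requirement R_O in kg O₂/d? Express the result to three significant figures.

Observed yield with endogenous decay: Y_obs = Y / (1 + k_d·θ_c) = 0.480 / (1 + 0.0629 × 6.37) = 0.480 / 1.401 = 0.3427 g VSS/g bCOD.
Mass of bCOD removed per day: Q(S₀ − S) = 367 × 2463 g/m³ = 903.9 kg/d.
P_X = Y_obs·Q·(S₀ − S) = 0.3427 × 903.9 = 309.8 kg VSS/d.
R_O = Q·ΔS − 1.42 P_X = 903.9 − 439.9 = 464.1 kg O₂/d.

R_O ≈ 464 kg O₂/d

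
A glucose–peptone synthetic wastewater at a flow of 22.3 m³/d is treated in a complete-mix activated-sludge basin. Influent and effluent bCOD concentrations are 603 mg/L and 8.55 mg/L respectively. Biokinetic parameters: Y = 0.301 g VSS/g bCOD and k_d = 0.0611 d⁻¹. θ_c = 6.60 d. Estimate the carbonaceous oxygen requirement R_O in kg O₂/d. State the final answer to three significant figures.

R_O ≈ 9.22 kg O₂/d

The observed yield is Y_obs = Y/(1 + k_d·θ_c) = 0.301 / (1 + 0.0611 × 6.60) = 0.301 / 1.403 = 0.2145 g VSS per g bCOD removed.
Substrate removed = Q·(S₀ − S) = 22.3 m³/d × (603 − 8.55) g/m³ = 1.33×10^4 g/d = 13.26 kg/d.
Net sludge production P_X = 0.2145 × 13.26 = 2.843 kg VSS/d.
Carbonaceous O₂ demand = substrate oxidised − cell-mass equivalent = 13.26 − 1.42 × 2.843 = 9.219 kg O₂/d.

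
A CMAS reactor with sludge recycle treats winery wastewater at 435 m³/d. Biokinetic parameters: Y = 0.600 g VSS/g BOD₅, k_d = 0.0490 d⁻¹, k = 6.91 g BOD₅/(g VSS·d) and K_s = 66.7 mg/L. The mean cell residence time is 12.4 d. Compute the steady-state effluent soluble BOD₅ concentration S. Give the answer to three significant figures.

S ≈ 2.15 mg/L

From the Monod/SRT balance for a CMAS, S = K_s·(1+k_d θ_c)/[θ_c·(Y k − k_d) − 1] = 66.7 × (1 + 0.0490 × 12.4) / [12.4 × (0.600 × 6.91 − 0.0490) − 1] = 107.2 / 49.80 = 2.153 mg/L.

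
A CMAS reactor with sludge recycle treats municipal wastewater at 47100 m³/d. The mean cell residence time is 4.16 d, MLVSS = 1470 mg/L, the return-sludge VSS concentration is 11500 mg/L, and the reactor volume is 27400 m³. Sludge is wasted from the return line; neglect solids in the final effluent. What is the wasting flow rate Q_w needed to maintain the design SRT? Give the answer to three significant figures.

Q_w ≈ 842 m³/d

θ_c = V·X/(Q_w·X_r) when wasting from the recycle, so Q_w = V·X/(θ_c·X_r) = 27400 × 1470 / (4.16 × 11500) = 841.9 m³/d.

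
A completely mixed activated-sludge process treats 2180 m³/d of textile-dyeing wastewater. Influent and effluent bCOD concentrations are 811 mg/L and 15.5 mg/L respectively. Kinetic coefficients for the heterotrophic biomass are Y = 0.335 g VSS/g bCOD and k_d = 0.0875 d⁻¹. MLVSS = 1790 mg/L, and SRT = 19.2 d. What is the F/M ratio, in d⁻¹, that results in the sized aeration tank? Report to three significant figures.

Steady-state biomass mass balance: V·X·(1 + k_d·θ_c) = Y·Q·(S₀ − S)·θ_c, so V = 0.335 × 2180 × (811 − 15.5) × 19.2 / [1790 × (1 + 0.0875 × 19.2)] = 1.12×10^7 / 4797 = 2325 m³.
F/M = Q·S₀ / (V·X) = 2180 × 811 / (2325 × 1790) = 0.4248 g bCOD·(g VSS·d)⁻¹.

F/M ≈ 0.425 d⁻¹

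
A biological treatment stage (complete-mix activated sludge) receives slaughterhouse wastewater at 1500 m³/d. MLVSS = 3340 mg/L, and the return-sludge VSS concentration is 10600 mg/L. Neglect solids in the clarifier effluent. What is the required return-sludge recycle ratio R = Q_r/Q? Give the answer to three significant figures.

R = Q_r/Q = X/(X_r − X) = 3340 / (10600 − 3340) = 0.4601.

R ≈ 0.460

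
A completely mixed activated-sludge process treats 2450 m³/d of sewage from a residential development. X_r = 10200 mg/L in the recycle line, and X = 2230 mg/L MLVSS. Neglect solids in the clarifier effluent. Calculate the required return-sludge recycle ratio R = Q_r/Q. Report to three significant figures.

R = Q_r/Q = X/(X_r − X) = 2230 / (10200 − 2230) = 0.2798.

R ≈ 0.280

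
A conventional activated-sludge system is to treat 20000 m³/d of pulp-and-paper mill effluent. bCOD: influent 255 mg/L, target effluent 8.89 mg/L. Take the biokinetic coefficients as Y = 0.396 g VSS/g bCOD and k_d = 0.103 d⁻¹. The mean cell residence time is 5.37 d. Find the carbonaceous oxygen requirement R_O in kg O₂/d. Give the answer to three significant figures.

R_O ≈ 3140 kg O₂/d

The observed yield is Y_obs = Y/(1 + k_d·θ_c) = 0.396 / (1 + 0.103 × 5.37) = 0.396 / 1.553 = 0.2550 g VSS per g bCOD removed.
Substrate removed = Q·(S₀ − S) = 20000 m³/d × (255 − 8.89) g/m³ = 4.92×10^6 g/d = 4922 kg/d.
Net sludge production P_X = 0.2550 × 4922 = 1255 kg VSS/d.
R_O = Q·(S₀ − S) − 1.42·P_X = 4922 − 1.42 × 1255 = 3140 kg O₂/d.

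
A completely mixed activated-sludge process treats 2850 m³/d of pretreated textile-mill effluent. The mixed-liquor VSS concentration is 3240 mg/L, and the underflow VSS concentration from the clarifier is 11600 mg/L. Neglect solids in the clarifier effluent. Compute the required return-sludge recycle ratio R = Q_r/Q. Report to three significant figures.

R ≈ 0.388

R = Q_r/Q = X/(X_r − X) = 3240 / (11600 − 3240) = 0.3876.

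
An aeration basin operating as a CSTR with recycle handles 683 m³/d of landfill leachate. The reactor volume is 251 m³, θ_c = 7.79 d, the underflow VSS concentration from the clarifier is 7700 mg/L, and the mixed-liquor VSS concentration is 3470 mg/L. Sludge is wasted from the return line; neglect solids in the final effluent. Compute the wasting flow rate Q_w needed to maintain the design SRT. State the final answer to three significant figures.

Q_w ≈ 14.5 m³/d

Q_w = (V·X)/(θ_c X_r) = 251.0 × 3470 / (7.79 × 7700) = 14.52 m³/d.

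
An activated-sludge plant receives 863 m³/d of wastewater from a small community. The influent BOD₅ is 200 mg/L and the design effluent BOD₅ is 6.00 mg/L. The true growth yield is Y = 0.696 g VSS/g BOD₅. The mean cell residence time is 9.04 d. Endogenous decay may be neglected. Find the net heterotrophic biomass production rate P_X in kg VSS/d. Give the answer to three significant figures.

P_X ≈ 117 kg VSS/d

Since k_d ≈ 0, Y_obs = Y = 0.696 g VSS/g BOD₅.
ΔS = 200 − 6.00 = 194.0 mg/L, so the substrate removal rate is 863 × 194.0/1000 = 167.4 kg BOD₅/d.
Net biomass production P_X = Y_obs × Q·(S₀ − S) = 0.6960 × 167.4 = 116.5 kg VSS/d.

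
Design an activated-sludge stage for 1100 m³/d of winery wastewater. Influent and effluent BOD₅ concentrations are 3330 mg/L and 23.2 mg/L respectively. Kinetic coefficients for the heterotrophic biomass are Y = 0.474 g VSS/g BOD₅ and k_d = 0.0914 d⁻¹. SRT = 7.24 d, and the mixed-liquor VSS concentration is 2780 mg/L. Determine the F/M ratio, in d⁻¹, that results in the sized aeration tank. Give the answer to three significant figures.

From the SRT design equation V = Y Q (S₀−S) θ_c / [X (1 + k_d θ_c)] = 0.474 × 1100 × (3330 − 23.2) × 7.24 / [2780 × (1 + 0.0914 × 7.24)] = 1.25×10^7 / 4620 = 2702 m³.
F/M = Q·S₀ / (V·X) = 1100 × 3330 / (2702 × 2780) = 0.4876 g BOD₅·(g VSS·d)⁻¹.

F/M ≈ 0.488 d⁻¹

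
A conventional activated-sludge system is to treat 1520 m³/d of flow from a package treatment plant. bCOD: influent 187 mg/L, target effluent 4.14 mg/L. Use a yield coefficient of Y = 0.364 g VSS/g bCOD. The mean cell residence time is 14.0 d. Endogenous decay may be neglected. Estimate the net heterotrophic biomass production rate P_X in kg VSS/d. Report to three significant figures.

P_X ≈ 101 kg VSS/d

Since k_d ≈ 0, Y_obs = Y = 0.364 g VSS/g bCOD.
Mass of bCOD removed per day: Q(S₀ − S) = 1520 × 182.9 g/m³ = 277.9 kg/d.
Biomass produced: P_X = Y_obs·Q·ΔS = 0.3640 × 277.9 ≈ 101.2 kg VSS/d.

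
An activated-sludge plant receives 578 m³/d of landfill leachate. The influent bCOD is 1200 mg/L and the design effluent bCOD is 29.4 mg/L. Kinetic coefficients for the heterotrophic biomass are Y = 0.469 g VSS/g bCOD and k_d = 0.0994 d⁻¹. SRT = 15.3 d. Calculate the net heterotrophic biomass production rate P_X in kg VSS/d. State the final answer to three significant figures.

P_X ≈ 126 kg VSS/d

Y_obs = Y / (1 + k_d θ_c) = 0.469 / (1 + 0.0994 × 15.3) = 0.469 / 2.521 = 0.1861.
Mass of bCOD removed per day: Q(S₀ − S) = 578 × 1171 g/m³ = 676.6 kg/d.
Biomass produced: P_X = Y_obs·Q·ΔS = 0.1861 × 676.6 ≈ 125.9 kg VSS/d.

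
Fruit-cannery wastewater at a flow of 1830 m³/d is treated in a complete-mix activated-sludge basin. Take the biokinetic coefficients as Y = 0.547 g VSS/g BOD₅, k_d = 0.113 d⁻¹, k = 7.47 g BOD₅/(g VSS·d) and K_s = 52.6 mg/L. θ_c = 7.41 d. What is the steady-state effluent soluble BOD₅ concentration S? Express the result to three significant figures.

For a completely mixed reactor with recycle the Lawrence–McCarty relation gives S = K_s·(1 + k_d·θ_c) / [θ_c·(Y·k − k_d) − 1] = 52.6 × (1 + 0.113 × 7.41) / [7.41 × (0.547 × 7.47 − 0.113) − 1] = 96.64 / 28.44 = 3.398 mg/L.

S ≈ 3.40 mg/L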